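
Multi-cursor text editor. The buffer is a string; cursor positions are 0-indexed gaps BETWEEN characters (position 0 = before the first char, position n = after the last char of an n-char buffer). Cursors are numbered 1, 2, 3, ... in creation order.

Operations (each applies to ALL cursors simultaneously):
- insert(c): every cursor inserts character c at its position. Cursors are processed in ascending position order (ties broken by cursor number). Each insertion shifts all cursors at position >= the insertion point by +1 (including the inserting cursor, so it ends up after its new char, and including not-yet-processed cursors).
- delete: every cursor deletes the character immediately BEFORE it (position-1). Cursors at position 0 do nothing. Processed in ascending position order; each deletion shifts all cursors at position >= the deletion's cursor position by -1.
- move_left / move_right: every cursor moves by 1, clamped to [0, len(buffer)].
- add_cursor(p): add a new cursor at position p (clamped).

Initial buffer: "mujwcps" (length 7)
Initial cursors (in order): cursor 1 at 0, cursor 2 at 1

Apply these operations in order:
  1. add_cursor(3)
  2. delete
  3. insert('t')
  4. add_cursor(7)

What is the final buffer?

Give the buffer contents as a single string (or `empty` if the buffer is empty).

After op 1 (add_cursor(3)): buffer="mujwcps" (len 7), cursors c1@0 c2@1 c3@3, authorship .......
After op 2 (delete): buffer="uwcps" (len 5), cursors c1@0 c2@0 c3@1, authorship .....
After op 3 (insert('t')): buffer="ttutwcps" (len 8), cursors c1@2 c2@2 c3@4, authorship 12.3....
After op 4 (add_cursor(7)): buffer="ttutwcps" (len 8), cursors c1@2 c2@2 c3@4 c4@7, authorship 12.3....

Answer: ttutwcps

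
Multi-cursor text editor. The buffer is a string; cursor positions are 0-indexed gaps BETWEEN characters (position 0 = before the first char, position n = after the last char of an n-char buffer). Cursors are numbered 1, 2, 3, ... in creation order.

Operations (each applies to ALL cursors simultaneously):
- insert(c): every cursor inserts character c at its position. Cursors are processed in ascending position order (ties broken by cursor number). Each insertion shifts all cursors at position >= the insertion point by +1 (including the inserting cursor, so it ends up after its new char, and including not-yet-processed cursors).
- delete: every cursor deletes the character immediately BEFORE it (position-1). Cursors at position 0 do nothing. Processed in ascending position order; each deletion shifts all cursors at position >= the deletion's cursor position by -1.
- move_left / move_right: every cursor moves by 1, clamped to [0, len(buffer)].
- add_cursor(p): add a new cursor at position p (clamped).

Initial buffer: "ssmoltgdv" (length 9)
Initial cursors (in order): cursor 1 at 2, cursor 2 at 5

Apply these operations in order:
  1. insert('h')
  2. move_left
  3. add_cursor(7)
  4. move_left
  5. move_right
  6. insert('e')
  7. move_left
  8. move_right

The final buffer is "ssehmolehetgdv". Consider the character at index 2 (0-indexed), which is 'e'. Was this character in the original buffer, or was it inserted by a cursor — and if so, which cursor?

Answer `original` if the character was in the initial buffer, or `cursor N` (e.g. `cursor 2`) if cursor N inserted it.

After op 1 (insert('h')): buffer="sshmolhtgdv" (len 11), cursors c1@3 c2@7, authorship ..1...2....
After op 2 (move_left): buffer="sshmolhtgdv" (len 11), cursors c1@2 c2@6, authorship ..1...2....
After op 3 (add_cursor(7)): buffer="sshmolhtgdv" (len 11), cursors c1@2 c2@6 c3@7, authorship ..1...2....
After op 4 (move_left): buffer="sshmolhtgdv" (len 11), cursors c1@1 c2@5 c3@6, authorship ..1...2....
After op 5 (move_right): buffer="sshmolhtgdv" (len 11), cursors c1@2 c2@6 c3@7, authorship ..1...2....
After op 6 (insert('e')): buffer="ssehmolehetgdv" (len 14), cursors c1@3 c2@8 c3@10, authorship ..11...223....
After op 7 (move_left): buffer="ssehmolehetgdv" (len 14), cursors c1@2 c2@7 c3@9, authorship ..11...223....
After op 8 (move_right): buffer="ssehmolehetgdv" (len 14), cursors c1@3 c2@8 c3@10, authorship ..11...223....
Authorship (.=original, N=cursor N): . . 1 1 . . . 2 2 3 . . . .
Index 2: author = 1

Answer: cursor 1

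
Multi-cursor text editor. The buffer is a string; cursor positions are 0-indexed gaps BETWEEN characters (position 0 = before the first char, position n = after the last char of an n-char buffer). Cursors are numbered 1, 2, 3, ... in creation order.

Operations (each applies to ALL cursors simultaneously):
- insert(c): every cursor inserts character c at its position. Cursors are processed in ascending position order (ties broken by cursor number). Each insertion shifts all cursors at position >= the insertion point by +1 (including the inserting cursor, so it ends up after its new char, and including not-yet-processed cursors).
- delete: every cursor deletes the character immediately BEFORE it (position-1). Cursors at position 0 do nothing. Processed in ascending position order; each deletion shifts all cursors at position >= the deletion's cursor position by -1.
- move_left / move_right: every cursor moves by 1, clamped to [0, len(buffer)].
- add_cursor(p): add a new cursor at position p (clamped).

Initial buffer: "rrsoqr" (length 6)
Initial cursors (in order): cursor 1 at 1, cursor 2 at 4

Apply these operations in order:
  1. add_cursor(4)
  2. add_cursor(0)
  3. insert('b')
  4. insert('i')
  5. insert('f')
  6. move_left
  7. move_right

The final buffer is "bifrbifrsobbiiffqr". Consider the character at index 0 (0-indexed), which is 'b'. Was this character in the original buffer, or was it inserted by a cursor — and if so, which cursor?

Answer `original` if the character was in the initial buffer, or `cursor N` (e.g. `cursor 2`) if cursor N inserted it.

Answer: cursor 4

Derivation:
After op 1 (add_cursor(4)): buffer="rrsoqr" (len 6), cursors c1@1 c2@4 c3@4, authorship ......
After op 2 (add_cursor(0)): buffer="rrsoqr" (len 6), cursors c4@0 c1@1 c2@4 c3@4, authorship ......
After op 3 (insert('b')): buffer="brbrsobbqr" (len 10), cursors c4@1 c1@3 c2@8 c3@8, authorship 4.1...23..
After op 4 (insert('i')): buffer="birbirsobbiiqr" (len 14), cursors c4@2 c1@5 c2@12 c3@12, authorship 44.11...2323..
After op 5 (insert('f')): buffer="bifrbifrsobbiiffqr" (len 18), cursors c4@3 c1@7 c2@16 c3@16, authorship 444.111...232323..
After op 6 (move_left): buffer="bifrbifrsobbiiffqr" (len 18), cursors c4@2 c1@6 c2@15 c3@15, authorship 444.111...232323..
After op 7 (move_right): buffer="bifrbifrsobbiiffqr" (len 18), cursors c4@3 c1@7 c2@16 c3@16, authorship 444.111...232323..
Authorship (.=original, N=cursor N): 4 4 4 . 1 1 1 . . . 2 3 2 3 2 3 . .
Index 0: author = 4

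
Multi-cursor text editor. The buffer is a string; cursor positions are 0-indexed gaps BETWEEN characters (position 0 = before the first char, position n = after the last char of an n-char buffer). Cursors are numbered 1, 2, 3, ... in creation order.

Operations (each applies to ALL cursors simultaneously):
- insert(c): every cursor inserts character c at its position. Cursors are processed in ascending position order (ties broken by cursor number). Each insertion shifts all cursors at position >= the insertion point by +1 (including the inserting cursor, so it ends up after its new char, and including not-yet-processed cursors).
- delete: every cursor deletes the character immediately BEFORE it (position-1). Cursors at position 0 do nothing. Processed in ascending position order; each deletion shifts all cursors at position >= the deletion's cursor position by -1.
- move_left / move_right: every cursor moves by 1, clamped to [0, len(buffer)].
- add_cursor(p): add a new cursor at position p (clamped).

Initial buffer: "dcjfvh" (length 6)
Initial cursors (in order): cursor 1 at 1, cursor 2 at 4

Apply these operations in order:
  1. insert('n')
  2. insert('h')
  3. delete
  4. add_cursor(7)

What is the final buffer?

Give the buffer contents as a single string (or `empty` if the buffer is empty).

After op 1 (insert('n')): buffer="dncjfnvh" (len 8), cursors c1@2 c2@6, authorship .1...2..
After op 2 (insert('h')): buffer="dnhcjfnhvh" (len 10), cursors c1@3 c2@8, authorship .11...22..
After op 3 (delete): buffer="dncjfnvh" (len 8), cursors c1@2 c2@6, authorship .1...2..
After op 4 (add_cursor(7)): buffer="dncjfnvh" (len 8), cursors c1@2 c2@6 c3@7, authorship .1...2..

Answer: dncjfnvh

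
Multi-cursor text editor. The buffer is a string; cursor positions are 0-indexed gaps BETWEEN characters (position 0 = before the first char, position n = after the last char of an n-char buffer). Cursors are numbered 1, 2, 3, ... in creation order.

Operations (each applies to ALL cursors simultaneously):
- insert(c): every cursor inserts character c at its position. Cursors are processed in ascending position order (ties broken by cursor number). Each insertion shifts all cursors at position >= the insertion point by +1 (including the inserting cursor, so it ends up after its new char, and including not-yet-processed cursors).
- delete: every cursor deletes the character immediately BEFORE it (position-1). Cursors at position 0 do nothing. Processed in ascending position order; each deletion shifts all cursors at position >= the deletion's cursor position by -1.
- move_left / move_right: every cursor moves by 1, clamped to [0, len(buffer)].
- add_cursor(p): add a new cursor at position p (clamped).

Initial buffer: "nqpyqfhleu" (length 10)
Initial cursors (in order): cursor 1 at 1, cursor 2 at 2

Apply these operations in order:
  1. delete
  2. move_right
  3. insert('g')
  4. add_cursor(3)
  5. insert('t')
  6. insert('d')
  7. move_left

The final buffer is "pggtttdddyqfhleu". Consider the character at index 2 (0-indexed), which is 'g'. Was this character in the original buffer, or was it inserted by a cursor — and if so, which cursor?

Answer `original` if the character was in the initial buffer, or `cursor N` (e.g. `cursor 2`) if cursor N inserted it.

Answer: cursor 2

Derivation:
After op 1 (delete): buffer="pyqfhleu" (len 8), cursors c1@0 c2@0, authorship ........
After op 2 (move_right): buffer="pyqfhleu" (len 8), cursors c1@1 c2@1, authorship ........
After op 3 (insert('g')): buffer="pggyqfhleu" (len 10), cursors c1@3 c2@3, authorship .12.......
After op 4 (add_cursor(3)): buffer="pggyqfhleu" (len 10), cursors c1@3 c2@3 c3@3, authorship .12.......
After op 5 (insert('t')): buffer="pggtttyqfhleu" (len 13), cursors c1@6 c2@6 c3@6, authorship .12123.......
After op 6 (insert('d')): buffer="pggtttdddyqfhleu" (len 16), cursors c1@9 c2@9 c3@9, authorship .12123123.......
After op 7 (move_left): buffer="pggtttdddyqfhleu" (len 16), cursors c1@8 c2@8 c3@8, authorship .12123123.......
Authorship (.=original, N=cursor N): . 1 2 1 2 3 1 2 3 . . . . . . .
Index 2: author = 2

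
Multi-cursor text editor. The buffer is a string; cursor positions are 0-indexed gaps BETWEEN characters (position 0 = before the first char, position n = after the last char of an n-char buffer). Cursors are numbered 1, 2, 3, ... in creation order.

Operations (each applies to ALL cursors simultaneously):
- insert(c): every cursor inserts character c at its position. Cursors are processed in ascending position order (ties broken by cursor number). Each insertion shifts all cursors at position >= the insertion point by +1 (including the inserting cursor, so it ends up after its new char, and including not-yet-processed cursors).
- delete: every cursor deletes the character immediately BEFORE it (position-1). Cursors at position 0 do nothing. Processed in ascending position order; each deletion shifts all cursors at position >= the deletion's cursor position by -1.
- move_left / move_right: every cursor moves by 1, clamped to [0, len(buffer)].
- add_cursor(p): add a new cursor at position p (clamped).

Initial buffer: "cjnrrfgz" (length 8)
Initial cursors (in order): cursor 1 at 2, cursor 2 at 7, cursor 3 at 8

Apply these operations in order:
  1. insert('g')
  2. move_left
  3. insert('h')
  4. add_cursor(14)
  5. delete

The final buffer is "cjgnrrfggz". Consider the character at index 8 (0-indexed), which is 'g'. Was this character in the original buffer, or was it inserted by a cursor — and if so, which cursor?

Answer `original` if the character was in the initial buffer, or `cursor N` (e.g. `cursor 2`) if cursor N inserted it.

Answer: cursor 2

Derivation:
After op 1 (insert('g')): buffer="cjgnrrfggzg" (len 11), cursors c1@3 c2@9 c3@11, authorship ..1.....2.3
After op 2 (move_left): buffer="cjgnrrfggzg" (len 11), cursors c1@2 c2@8 c3@10, authorship ..1.....2.3
After op 3 (insert('h')): buffer="cjhgnrrfghgzhg" (len 14), cursors c1@3 c2@10 c3@13, authorship ..11.....22.33
After op 4 (add_cursor(14)): buffer="cjhgnrrfghgzhg" (len 14), cursors c1@3 c2@10 c3@13 c4@14, authorship ..11.....22.33
After op 5 (delete): buffer="cjgnrrfggz" (len 10), cursors c1@2 c2@8 c3@10 c4@10, authorship ..1.....2.
Authorship (.=original, N=cursor N): . . 1 . . . . . 2 .
Index 8: author = 2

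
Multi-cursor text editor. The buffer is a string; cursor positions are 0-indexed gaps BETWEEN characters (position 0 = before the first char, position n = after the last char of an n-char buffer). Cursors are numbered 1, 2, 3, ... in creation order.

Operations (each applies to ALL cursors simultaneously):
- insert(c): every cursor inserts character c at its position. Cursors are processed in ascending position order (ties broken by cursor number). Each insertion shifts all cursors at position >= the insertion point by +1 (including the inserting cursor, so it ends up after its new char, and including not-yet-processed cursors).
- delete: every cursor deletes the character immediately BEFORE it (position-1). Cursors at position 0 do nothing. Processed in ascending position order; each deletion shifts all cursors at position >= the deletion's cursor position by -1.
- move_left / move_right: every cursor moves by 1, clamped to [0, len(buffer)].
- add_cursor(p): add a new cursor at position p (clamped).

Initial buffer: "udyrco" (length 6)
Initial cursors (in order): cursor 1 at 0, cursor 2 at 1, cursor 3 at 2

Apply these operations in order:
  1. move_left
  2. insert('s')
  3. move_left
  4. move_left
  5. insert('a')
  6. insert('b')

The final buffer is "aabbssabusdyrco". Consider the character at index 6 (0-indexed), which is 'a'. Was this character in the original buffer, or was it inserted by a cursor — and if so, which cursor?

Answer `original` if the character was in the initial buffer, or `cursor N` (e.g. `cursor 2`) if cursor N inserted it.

Answer: cursor 3

Derivation:
After op 1 (move_left): buffer="udyrco" (len 6), cursors c1@0 c2@0 c3@1, authorship ......
After op 2 (insert('s')): buffer="ssusdyrco" (len 9), cursors c1@2 c2@2 c3@4, authorship 12.3.....
After op 3 (move_left): buffer="ssusdyrco" (len 9), cursors c1@1 c2@1 c3@3, authorship 12.3.....
After op 4 (move_left): buffer="ssusdyrco" (len 9), cursors c1@0 c2@0 c3@2, authorship 12.3.....
After op 5 (insert('a')): buffer="aassausdyrco" (len 12), cursors c1@2 c2@2 c3@5, authorship 12123.3.....
After op 6 (insert('b')): buffer="aabbssabusdyrco" (len 15), cursors c1@4 c2@4 c3@8, authorship 12121233.3.....
Authorship (.=original, N=cursor N): 1 2 1 2 1 2 3 3 . 3 . . . . .
Index 6: author = 3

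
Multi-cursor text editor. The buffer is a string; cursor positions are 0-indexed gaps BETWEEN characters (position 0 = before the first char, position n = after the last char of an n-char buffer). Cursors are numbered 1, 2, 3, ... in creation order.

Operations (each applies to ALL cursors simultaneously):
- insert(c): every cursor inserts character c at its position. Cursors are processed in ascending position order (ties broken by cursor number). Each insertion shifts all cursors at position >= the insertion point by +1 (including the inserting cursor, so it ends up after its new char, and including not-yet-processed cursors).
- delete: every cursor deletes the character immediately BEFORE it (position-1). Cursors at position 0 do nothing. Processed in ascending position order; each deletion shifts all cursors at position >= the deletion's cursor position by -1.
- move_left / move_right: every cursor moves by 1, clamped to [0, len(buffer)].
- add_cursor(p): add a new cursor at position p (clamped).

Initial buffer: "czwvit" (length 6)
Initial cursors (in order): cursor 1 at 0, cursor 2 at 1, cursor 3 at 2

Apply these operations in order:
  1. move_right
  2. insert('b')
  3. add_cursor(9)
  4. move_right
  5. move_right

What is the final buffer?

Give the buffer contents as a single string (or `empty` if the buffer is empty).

After op 1 (move_right): buffer="czwvit" (len 6), cursors c1@1 c2@2 c3@3, authorship ......
After op 2 (insert('b')): buffer="cbzbwbvit" (len 9), cursors c1@2 c2@4 c3@6, authorship .1.2.3...
After op 3 (add_cursor(9)): buffer="cbzbwbvit" (len 9), cursors c1@2 c2@4 c3@6 c4@9, authorship .1.2.3...
After op 4 (move_right): buffer="cbzbwbvit" (len 9), cursors c1@3 c2@5 c3@7 c4@9, authorship .1.2.3...
After op 5 (move_right): buffer="cbzbwbvit" (len 9), cursors c1@4 c2@6 c3@8 c4@9, authorship .1.2.3...

Answer: cbzbwbvit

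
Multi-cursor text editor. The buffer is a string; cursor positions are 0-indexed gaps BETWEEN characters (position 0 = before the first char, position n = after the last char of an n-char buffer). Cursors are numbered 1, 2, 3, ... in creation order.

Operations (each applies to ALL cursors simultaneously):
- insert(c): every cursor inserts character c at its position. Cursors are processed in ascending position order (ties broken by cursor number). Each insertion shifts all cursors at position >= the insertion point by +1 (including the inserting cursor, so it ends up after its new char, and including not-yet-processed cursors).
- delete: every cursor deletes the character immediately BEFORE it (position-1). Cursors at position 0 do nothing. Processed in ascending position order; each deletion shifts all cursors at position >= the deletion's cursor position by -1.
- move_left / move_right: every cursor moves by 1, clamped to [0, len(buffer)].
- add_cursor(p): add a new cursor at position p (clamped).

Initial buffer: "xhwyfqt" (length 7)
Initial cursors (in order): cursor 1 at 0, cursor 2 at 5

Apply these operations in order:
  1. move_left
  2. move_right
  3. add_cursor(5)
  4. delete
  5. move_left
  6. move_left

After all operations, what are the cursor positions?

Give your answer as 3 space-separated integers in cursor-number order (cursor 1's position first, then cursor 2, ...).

After op 1 (move_left): buffer="xhwyfqt" (len 7), cursors c1@0 c2@4, authorship .......
After op 2 (move_right): buffer="xhwyfqt" (len 7), cursors c1@1 c2@5, authorship .......
After op 3 (add_cursor(5)): buffer="xhwyfqt" (len 7), cursors c1@1 c2@5 c3@5, authorship .......
After op 4 (delete): buffer="hwqt" (len 4), cursors c1@0 c2@2 c3@2, authorship ....
After op 5 (move_left): buffer="hwqt" (len 4), cursors c1@0 c2@1 c3@1, authorship ....
After op 6 (move_left): buffer="hwqt" (len 4), cursors c1@0 c2@0 c3@0, authorship ....

Answer: 0 0 0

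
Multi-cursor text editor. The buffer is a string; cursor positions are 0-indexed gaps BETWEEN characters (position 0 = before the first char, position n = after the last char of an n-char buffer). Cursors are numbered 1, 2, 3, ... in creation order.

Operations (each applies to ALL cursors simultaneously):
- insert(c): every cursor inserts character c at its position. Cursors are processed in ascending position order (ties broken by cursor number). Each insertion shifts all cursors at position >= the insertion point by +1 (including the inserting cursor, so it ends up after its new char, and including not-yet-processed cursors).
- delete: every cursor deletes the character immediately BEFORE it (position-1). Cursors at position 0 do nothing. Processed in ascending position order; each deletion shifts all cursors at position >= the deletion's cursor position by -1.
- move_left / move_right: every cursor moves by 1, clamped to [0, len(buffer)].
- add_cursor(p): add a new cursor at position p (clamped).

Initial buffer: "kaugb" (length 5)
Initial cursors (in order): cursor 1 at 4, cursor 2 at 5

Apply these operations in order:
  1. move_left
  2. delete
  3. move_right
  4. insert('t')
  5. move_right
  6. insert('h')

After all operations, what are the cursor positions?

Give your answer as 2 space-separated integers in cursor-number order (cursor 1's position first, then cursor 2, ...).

After op 1 (move_left): buffer="kaugb" (len 5), cursors c1@3 c2@4, authorship .....
After op 2 (delete): buffer="kab" (len 3), cursors c1@2 c2@2, authorship ...
After op 3 (move_right): buffer="kab" (len 3), cursors c1@3 c2@3, authorship ...
After op 4 (insert('t')): buffer="kabtt" (len 5), cursors c1@5 c2@5, authorship ...12
After op 5 (move_right): buffer="kabtt" (len 5), cursors c1@5 c2@5, authorship ...12
After op 6 (insert('h')): buffer="kabtthh" (len 7), cursors c1@7 c2@7, authorship ...1212

Answer: 7 7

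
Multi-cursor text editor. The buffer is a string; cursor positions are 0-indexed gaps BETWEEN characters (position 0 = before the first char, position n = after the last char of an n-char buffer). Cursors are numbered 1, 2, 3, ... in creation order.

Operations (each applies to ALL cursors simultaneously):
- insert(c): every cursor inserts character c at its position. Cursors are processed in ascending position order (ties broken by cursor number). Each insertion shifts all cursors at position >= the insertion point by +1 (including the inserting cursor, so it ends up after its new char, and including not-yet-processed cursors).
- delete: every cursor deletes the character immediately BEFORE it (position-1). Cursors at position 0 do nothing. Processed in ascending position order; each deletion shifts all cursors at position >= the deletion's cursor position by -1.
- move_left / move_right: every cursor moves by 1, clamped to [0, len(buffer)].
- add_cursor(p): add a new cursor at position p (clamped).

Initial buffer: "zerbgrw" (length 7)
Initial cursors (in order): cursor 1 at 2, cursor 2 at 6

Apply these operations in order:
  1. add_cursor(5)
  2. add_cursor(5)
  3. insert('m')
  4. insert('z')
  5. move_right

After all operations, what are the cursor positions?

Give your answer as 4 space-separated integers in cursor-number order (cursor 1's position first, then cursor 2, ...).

Answer: 5 15 12 12

Derivation:
After op 1 (add_cursor(5)): buffer="zerbgrw" (len 7), cursors c1@2 c3@5 c2@6, authorship .......
After op 2 (add_cursor(5)): buffer="zerbgrw" (len 7), cursors c1@2 c3@5 c4@5 c2@6, authorship .......
After op 3 (insert('m')): buffer="zemrbgmmrmw" (len 11), cursors c1@3 c3@8 c4@8 c2@10, authorship ..1...34.2.
After op 4 (insert('z')): buffer="zemzrbgmmzzrmzw" (len 15), cursors c1@4 c3@11 c4@11 c2@14, authorship ..11...3434.22.
After op 5 (move_right): buffer="zemzrbgmmzzrmzw" (len 15), cursors c1@5 c3@12 c4@12 c2@15, authorship ..11...3434.22.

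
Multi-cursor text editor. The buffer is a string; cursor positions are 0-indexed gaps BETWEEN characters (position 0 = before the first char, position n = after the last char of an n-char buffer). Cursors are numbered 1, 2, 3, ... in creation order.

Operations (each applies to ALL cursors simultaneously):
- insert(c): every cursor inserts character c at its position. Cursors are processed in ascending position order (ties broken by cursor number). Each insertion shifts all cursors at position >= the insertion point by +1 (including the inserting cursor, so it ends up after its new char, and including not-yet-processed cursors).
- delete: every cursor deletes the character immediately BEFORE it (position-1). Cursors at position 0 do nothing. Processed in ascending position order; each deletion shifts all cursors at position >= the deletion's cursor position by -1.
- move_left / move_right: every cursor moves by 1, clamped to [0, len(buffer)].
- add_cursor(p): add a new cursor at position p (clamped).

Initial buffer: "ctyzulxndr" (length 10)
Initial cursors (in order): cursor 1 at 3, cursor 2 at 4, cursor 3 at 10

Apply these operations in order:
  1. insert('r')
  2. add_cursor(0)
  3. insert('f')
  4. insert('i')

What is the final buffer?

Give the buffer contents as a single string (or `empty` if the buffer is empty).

After op 1 (insert('r')): buffer="ctyrzrulxndrr" (len 13), cursors c1@4 c2@6 c3@13, authorship ...1.2......3
After op 2 (add_cursor(0)): buffer="ctyrzrulxndrr" (len 13), cursors c4@0 c1@4 c2@6 c3@13, authorship ...1.2......3
After op 3 (insert('f')): buffer="fctyrfzrfulxndrrf" (len 17), cursors c4@1 c1@6 c2@9 c3@17, authorship 4...11.22......33
After op 4 (insert('i')): buffer="fictyrfizrfiulxndrrfi" (len 21), cursors c4@2 c1@8 c2@12 c3@21, authorship 44...111.222......333

Answer: fictyrfizrfiulxndrrfi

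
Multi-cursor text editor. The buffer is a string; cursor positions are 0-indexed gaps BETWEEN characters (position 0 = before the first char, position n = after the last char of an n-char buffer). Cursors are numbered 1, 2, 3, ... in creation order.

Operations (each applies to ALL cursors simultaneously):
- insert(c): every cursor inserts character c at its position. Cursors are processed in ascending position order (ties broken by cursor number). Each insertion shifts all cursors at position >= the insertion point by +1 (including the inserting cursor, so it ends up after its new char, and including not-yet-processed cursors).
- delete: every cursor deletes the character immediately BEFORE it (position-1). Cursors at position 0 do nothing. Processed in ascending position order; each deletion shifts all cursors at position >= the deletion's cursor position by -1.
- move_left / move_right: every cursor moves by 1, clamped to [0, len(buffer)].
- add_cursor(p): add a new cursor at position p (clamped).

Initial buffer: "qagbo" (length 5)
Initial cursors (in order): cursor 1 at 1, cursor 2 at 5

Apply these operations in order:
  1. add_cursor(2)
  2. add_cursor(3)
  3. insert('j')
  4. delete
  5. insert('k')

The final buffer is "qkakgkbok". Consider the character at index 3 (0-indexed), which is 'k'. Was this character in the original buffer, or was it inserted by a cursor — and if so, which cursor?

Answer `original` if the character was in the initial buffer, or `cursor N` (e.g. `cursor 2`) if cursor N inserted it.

Answer: cursor 3

Derivation:
After op 1 (add_cursor(2)): buffer="qagbo" (len 5), cursors c1@1 c3@2 c2@5, authorship .....
After op 2 (add_cursor(3)): buffer="qagbo" (len 5), cursors c1@1 c3@2 c4@3 c2@5, authorship .....
After op 3 (insert('j')): buffer="qjajgjboj" (len 9), cursors c1@2 c3@4 c4@6 c2@9, authorship .1.3.4..2
After op 4 (delete): buffer="qagbo" (len 5), cursors c1@1 c3@2 c4@3 c2@5, authorship .....
After op 5 (insert('k')): buffer="qkakgkbok" (len 9), cursors c1@2 c3@4 c4@6 c2@9, authorship .1.3.4..2
Authorship (.=original, N=cursor N): . 1 . 3 . 4 . . 2
Index 3: author = 3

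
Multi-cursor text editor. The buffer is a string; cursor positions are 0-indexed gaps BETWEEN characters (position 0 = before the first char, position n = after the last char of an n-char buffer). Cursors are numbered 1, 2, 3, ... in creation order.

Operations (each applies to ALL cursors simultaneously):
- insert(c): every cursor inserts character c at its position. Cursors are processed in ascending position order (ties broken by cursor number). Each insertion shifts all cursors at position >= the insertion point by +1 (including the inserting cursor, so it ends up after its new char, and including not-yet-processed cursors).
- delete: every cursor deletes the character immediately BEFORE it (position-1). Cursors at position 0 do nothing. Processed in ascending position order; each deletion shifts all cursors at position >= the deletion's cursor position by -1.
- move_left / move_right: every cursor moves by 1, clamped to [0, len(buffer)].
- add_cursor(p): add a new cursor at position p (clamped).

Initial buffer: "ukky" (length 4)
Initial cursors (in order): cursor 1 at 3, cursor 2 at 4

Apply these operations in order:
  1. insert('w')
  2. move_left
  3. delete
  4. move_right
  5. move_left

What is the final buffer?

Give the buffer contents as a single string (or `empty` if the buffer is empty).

Answer: ukww

Derivation:
After op 1 (insert('w')): buffer="ukkwyw" (len 6), cursors c1@4 c2@6, authorship ...1.2
After op 2 (move_left): buffer="ukkwyw" (len 6), cursors c1@3 c2@5, authorship ...1.2
After op 3 (delete): buffer="ukww" (len 4), cursors c1@2 c2@3, authorship ..12
After op 4 (move_right): buffer="ukww" (len 4), cursors c1@3 c2@4, authorship ..12
After op 5 (move_left): buffer="ukww" (len 4), cursors c1@2 c2@3, authorship ..12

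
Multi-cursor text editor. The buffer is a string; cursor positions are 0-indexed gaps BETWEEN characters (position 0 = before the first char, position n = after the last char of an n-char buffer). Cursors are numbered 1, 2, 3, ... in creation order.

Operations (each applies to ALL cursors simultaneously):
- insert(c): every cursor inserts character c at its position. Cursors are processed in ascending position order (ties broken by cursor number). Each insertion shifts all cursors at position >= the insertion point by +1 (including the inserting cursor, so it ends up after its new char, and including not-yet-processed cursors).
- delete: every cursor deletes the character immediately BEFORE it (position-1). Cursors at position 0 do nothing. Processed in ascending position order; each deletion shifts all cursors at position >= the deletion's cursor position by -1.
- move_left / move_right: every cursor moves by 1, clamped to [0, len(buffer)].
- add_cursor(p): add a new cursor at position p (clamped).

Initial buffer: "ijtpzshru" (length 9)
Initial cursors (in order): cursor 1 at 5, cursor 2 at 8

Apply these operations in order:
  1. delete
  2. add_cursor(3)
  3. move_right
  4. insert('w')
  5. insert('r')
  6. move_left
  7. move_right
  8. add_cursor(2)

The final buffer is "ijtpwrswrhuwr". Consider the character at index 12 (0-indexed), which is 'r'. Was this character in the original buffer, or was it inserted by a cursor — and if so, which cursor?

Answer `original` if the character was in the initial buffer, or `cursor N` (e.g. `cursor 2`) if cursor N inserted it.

After op 1 (delete): buffer="ijtpshu" (len 7), cursors c1@4 c2@6, authorship .......
After op 2 (add_cursor(3)): buffer="ijtpshu" (len 7), cursors c3@3 c1@4 c2@6, authorship .......
After op 3 (move_right): buffer="ijtpshu" (len 7), cursors c3@4 c1@5 c2@7, authorship .......
After op 4 (insert('w')): buffer="ijtpwswhuw" (len 10), cursors c3@5 c1@7 c2@10, authorship ....3.1..2
After op 5 (insert('r')): buffer="ijtpwrswrhuwr" (len 13), cursors c3@6 c1@9 c2@13, authorship ....33.11..22
After op 6 (move_left): buffer="ijtpwrswrhuwr" (len 13), cursors c3@5 c1@8 c2@12, authorship ....33.11..22
After op 7 (move_right): buffer="ijtpwrswrhuwr" (len 13), cursors c3@6 c1@9 c2@13, authorship ....33.11..22
After op 8 (add_cursor(2)): buffer="ijtpwrswrhuwr" (len 13), cursors c4@2 c3@6 c1@9 c2@13, authorship ....33.11..22
Authorship (.=original, N=cursor N): . . . . 3 3 . 1 1 . . 2 2
Index 12: author = 2

Answer: cursor 2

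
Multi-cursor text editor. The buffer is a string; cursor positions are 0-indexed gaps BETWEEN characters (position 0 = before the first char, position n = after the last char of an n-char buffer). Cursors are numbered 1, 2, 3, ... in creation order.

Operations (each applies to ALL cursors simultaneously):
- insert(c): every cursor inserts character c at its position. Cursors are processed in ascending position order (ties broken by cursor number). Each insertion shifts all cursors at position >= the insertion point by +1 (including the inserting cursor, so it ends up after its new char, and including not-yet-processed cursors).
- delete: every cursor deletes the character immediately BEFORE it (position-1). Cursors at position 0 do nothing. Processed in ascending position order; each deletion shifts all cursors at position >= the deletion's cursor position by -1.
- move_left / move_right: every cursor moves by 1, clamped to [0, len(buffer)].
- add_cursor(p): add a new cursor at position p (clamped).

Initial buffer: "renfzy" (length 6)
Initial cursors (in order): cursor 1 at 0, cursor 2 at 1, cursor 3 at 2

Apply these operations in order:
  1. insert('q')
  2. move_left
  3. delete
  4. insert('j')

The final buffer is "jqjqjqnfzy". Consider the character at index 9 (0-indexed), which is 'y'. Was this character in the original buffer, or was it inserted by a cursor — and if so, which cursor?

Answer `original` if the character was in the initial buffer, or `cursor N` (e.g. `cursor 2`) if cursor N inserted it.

Answer: original

Derivation:
After op 1 (insert('q')): buffer="qrqeqnfzy" (len 9), cursors c1@1 c2@3 c3@5, authorship 1.2.3....
After op 2 (move_left): buffer="qrqeqnfzy" (len 9), cursors c1@0 c2@2 c3@4, authorship 1.2.3....
After op 3 (delete): buffer="qqqnfzy" (len 7), cursors c1@0 c2@1 c3@2, authorship 123....
After op 4 (insert('j')): buffer="jqjqjqnfzy" (len 10), cursors c1@1 c2@3 c3@5, authorship 112233....
Authorship (.=original, N=cursor N): 1 1 2 2 3 3 . . . .
Index 9: author = original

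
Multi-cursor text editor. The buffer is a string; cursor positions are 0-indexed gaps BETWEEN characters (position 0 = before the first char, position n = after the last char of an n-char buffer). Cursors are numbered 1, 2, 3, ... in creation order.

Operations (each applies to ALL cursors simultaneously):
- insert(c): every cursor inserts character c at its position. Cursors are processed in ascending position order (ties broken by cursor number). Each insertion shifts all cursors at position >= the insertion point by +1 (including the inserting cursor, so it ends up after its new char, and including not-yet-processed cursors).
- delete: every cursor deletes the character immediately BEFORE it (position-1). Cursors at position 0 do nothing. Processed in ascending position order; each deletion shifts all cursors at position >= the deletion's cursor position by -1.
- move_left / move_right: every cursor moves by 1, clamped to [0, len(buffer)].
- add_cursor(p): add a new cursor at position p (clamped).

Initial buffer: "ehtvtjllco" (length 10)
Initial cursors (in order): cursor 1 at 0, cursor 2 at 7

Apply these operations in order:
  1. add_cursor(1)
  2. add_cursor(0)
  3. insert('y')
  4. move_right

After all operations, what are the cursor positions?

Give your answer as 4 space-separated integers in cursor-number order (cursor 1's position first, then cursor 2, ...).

Answer: 3 12 5 3

Derivation:
After op 1 (add_cursor(1)): buffer="ehtvtjllco" (len 10), cursors c1@0 c3@1 c2@7, authorship ..........
After op 2 (add_cursor(0)): buffer="ehtvtjllco" (len 10), cursors c1@0 c4@0 c3@1 c2@7, authorship ..........
After op 3 (insert('y')): buffer="yyeyhtvtjlylco" (len 14), cursors c1@2 c4@2 c3@4 c2@11, authorship 14.3......2...
After op 4 (move_right): buffer="yyeyhtvtjlylco" (len 14), cursors c1@3 c4@3 c3@5 c2@12, authorship 14.3......2...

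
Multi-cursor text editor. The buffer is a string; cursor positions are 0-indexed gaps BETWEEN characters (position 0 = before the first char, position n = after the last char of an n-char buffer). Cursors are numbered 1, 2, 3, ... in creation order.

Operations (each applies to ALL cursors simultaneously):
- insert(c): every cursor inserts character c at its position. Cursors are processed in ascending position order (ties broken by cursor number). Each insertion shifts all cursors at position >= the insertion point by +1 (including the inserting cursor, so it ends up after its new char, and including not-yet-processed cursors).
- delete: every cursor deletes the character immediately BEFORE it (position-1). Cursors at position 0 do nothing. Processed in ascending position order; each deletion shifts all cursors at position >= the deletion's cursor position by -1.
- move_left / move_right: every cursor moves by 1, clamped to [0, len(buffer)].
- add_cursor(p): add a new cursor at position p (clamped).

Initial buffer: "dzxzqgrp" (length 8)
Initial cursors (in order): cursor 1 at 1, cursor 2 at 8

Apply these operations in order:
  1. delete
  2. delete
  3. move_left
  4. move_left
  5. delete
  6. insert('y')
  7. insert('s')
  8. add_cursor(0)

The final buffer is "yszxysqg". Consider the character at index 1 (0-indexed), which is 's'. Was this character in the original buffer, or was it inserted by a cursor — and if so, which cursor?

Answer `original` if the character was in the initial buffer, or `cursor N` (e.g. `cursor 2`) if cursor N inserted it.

Answer: cursor 1

Derivation:
After op 1 (delete): buffer="zxzqgr" (len 6), cursors c1@0 c2@6, authorship ......
After op 2 (delete): buffer="zxzqg" (len 5), cursors c1@0 c2@5, authorship .....
After op 3 (move_left): buffer="zxzqg" (len 5), cursors c1@0 c2@4, authorship .....
After op 4 (move_left): buffer="zxzqg" (len 5), cursors c1@0 c2@3, authorship .....
After op 5 (delete): buffer="zxqg" (len 4), cursors c1@0 c2@2, authorship ....
After op 6 (insert('y')): buffer="yzxyqg" (len 6), cursors c1@1 c2@4, authorship 1..2..
After op 7 (insert('s')): buffer="yszxysqg" (len 8), cursors c1@2 c2@6, authorship 11..22..
After op 8 (add_cursor(0)): buffer="yszxysqg" (len 8), cursors c3@0 c1@2 c2@6, authorship 11..22..
Authorship (.=original, N=cursor N): 1 1 . . 2 2 . .
Index 1: author = 1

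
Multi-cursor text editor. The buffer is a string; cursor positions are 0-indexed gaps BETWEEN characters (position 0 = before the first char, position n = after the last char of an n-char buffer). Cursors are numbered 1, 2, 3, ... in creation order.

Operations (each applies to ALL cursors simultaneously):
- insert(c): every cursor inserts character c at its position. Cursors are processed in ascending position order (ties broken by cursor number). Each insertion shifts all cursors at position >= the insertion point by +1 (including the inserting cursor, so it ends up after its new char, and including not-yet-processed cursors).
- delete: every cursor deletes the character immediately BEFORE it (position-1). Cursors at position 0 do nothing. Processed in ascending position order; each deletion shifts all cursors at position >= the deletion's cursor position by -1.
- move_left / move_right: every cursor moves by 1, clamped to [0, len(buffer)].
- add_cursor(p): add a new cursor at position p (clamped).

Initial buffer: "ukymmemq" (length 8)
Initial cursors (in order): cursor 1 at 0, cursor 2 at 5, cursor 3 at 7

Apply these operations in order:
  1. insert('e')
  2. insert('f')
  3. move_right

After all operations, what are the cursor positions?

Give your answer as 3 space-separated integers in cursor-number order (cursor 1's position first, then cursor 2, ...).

Answer: 3 10 14

Derivation:
After op 1 (insert('e')): buffer="eukymmeemeq" (len 11), cursors c1@1 c2@7 c3@10, authorship 1.....2..3.
After op 2 (insert('f')): buffer="efukymmefemefq" (len 14), cursors c1@2 c2@9 c3@13, authorship 11.....22..33.
After op 3 (move_right): buffer="efukymmefemefq" (len 14), cursors c1@3 c2@10 c3@14, authorship 11.....22..33.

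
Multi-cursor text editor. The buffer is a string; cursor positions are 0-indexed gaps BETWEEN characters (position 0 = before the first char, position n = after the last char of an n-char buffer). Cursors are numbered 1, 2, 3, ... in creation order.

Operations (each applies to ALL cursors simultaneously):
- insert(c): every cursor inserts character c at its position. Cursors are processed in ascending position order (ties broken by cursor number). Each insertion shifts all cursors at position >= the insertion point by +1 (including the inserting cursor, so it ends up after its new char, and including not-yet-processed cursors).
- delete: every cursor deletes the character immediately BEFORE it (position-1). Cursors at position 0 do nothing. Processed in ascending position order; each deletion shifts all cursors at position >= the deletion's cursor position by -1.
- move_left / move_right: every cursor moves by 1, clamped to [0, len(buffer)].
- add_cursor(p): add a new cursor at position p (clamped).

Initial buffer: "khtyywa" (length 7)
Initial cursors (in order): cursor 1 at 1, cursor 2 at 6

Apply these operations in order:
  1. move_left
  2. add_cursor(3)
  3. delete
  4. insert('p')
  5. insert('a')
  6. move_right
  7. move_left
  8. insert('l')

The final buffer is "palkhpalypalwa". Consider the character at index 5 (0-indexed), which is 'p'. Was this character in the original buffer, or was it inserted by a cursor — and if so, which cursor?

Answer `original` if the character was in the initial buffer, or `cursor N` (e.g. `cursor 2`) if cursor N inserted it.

Answer: cursor 3

Derivation:
After op 1 (move_left): buffer="khtyywa" (len 7), cursors c1@0 c2@5, authorship .......
After op 2 (add_cursor(3)): buffer="khtyywa" (len 7), cursors c1@0 c3@3 c2@5, authorship .......
After op 3 (delete): buffer="khywa" (len 5), cursors c1@0 c3@2 c2@3, authorship .....
After op 4 (insert('p')): buffer="pkhpypwa" (len 8), cursors c1@1 c3@4 c2@6, authorship 1..3.2..
After op 5 (insert('a')): buffer="pakhpaypawa" (len 11), cursors c1@2 c3@6 c2@9, authorship 11..33.22..
After op 6 (move_right): buffer="pakhpaypawa" (len 11), cursors c1@3 c3@7 c2@10, authorship 11..33.22..
After op 7 (move_left): buffer="pakhpaypawa" (len 11), cursors c1@2 c3@6 c2@9, authorship 11..33.22..
After op 8 (insert('l')): buffer="palkhpalypalwa" (len 14), cursors c1@3 c3@8 c2@12, authorship 111..333.222..
Authorship (.=original, N=cursor N): 1 1 1 . . 3 3 3 . 2 2 2 . .
Index 5: author = 3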